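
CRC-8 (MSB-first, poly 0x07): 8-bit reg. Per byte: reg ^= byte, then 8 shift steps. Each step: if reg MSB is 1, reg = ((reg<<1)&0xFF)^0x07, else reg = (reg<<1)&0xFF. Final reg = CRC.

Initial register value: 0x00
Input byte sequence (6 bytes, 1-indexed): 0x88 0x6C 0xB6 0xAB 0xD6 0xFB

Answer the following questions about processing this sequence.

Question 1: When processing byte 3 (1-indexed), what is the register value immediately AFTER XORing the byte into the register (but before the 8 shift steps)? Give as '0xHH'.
Answer: 0xAB

Derivation:
Register before byte 3: 0x1D
Byte 3: 0xB6
0x1D XOR 0xB6 = 0xAB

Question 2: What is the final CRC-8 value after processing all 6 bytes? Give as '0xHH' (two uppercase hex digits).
After byte 1 (0x88): reg=0xB1
After byte 2 (0x6C): reg=0x1D
After byte 3 (0xB6): reg=0x58
After byte 4 (0xAB): reg=0xD7
After byte 5 (0xD6): reg=0x07
After byte 6 (0xFB): reg=0xFA

Answer: 0xFA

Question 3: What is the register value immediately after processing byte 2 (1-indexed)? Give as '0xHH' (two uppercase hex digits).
After byte 1 (0x88): reg=0xB1
After byte 2 (0x6C): reg=0x1D

Answer: 0x1D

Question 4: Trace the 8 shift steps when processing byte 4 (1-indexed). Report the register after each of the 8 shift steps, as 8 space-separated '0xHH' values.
After byte 1 (0x88): reg=0xB1
After byte 2 (0x6C): reg=0x1D
After byte 3 (0xB6): reg=0x58
Register before byte 4: 0x58
After XOR with byte 0xAB: 0xF3

Answer: 0xE1 0xC5 0x8D 0x1D 0x3A 0x74 0xE8 0xD7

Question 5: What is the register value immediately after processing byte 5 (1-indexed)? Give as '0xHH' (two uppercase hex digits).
Answer: 0x07

Derivation:
After byte 1 (0x88): reg=0xB1
After byte 2 (0x6C): reg=0x1D
After byte 3 (0xB6): reg=0x58
After byte 4 (0xAB): reg=0xD7
After byte 5 (0xD6): reg=0x07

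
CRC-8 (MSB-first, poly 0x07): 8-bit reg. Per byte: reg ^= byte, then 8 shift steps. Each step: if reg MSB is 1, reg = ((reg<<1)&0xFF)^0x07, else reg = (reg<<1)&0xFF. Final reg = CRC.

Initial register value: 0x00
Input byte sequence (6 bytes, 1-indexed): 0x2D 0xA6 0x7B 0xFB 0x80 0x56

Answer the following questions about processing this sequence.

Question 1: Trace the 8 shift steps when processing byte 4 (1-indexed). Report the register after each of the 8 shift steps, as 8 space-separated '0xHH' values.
After byte 1 (0x2D): reg=0xC3
After byte 2 (0xA6): reg=0x3C
After byte 3 (0x7B): reg=0xD2
Register before byte 4: 0xD2
After XOR with byte 0xFB: 0x29

Answer: 0x52 0xA4 0x4F 0x9E 0x3B 0x76 0xEC 0xDF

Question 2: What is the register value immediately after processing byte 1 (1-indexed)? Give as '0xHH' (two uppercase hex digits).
Answer: 0xC3

Derivation:
After byte 1 (0x2D): reg=0xC3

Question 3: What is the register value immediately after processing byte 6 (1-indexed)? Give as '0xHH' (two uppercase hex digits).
After byte 1 (0x2D): reg=0xC3
After byte 2 (0xA6): reg=0x3C
After byte 3 (0x7B): reg=0xD2
After byte 4 (0xFB): reg=0xDF
After byte 5 (0x80): reg=0x9A
After byte 6 (0x56): reg=0x6A

Answer: 0x6A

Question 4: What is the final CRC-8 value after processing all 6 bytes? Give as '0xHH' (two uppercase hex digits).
Answer: 0x6A

Derivation:
After byte 1 (0x2D): reg=0xC3
After byte 2 (0xA6): reg=0x3C
After byte 3 (0x7B): reg=0xD2
After byte 4 (0xFB): reg=0xDF
After byte 5 (0x80): reg=0x9A
After byte 6 (0x56): reg=0x6A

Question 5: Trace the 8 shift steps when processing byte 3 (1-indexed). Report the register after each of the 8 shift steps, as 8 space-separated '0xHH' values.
Answer: 0x8E 0x1B 0x36 0x6C 0xD8 0xB7 0x69 0xD2

Derivation:
After byte 1 (0x2D): reg=0xC3
After byte 2 (0xA6): reg=0x3C
Register before byte 3: 0x3C
After XOR with byte 0x7B: 0x47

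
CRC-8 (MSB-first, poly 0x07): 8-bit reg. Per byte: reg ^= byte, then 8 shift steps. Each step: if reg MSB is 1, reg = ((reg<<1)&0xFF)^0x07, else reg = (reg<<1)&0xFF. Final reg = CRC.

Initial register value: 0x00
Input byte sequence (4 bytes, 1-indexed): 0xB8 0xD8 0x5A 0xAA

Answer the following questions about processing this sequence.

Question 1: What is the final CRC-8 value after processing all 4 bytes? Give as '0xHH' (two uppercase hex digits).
After byte 1 (0xB8): reg=0x21
After byte 2 (0xD8): reg=0xE1
After byte 3 (0x5A): reg=0x28
After byte 4 (0xAA): reg=0x87

Answer: 0x87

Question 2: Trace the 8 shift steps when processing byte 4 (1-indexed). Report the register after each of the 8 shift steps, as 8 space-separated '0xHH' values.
Answer: 0x03 0x06 0x0C 0x18 0x30 0x60 0xC0 0x87

Derivation:
After byte 1 (0xB8): reg=0x21
After byte 2 (0xD8): reg=0xE1
After byte 3 (0x5A): reg=0x28
Register before byte 4: 0x28
After XOR with byte 0xAA: 0x82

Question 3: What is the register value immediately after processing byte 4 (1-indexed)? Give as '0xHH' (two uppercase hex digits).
After byte 1 (0xB8): reg=0x21
After byte 2 (0xD8): reg=0xE1
After byte 3 (0x5A): reg=0x28
After byte 4 (0xAA): reg=0x87

Answer: 0x87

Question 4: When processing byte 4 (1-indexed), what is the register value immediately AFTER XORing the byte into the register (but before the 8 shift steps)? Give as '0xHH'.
Answer: 0x82

Derivation:
Register before byte 4: 0x28
Byte 4: 0xAA
0x28 XOR 0xAA = 0x82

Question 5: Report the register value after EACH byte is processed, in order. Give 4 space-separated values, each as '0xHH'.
0x21 0xE1 0x28 0x87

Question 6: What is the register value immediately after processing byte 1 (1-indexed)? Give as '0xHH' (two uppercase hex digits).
After byte 1 (0xB8): reg=0x21

Answer: 0x21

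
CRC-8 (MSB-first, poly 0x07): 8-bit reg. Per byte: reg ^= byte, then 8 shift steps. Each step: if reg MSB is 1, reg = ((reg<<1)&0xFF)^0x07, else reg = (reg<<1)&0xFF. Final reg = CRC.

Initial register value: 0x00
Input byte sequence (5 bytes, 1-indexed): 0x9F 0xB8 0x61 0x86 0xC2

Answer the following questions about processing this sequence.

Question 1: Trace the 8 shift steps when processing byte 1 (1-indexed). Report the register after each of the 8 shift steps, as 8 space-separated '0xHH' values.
Register before byte 1: 0x00
After XOR with byte 0x9F: 0x9F

Answer: 0x39 0x72 0xE4 0xCF 0x99 0x35 0x6A 0xD4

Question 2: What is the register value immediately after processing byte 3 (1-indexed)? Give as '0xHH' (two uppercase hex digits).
After byte 1 (0x9F): reg=0xD4
After byte 2 (0xB8): reg=0x03
After byte 3 (0x61): reg=0x29

Answer: 0x29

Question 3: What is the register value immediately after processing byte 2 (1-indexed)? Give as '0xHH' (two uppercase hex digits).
After byte 1 (0x9F): reg=0xD4
After byte 2 (0xB8): reg=0x03

Answer: 0x03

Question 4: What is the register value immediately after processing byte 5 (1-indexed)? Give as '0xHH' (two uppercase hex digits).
Answer: 0x9B

Derivation:
After byte 1 (0x9F): reg=0xD4
After byte 2 (0xB8): reg=0x03
After byte 3 (0x61): reg=0x29
After byte 4 (0x86): reg=0x44
After byte 5 (0xC2): reg=0x9B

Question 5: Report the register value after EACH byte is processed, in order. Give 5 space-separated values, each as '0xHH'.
0xD4 0x03 0x29 0x44 0x9B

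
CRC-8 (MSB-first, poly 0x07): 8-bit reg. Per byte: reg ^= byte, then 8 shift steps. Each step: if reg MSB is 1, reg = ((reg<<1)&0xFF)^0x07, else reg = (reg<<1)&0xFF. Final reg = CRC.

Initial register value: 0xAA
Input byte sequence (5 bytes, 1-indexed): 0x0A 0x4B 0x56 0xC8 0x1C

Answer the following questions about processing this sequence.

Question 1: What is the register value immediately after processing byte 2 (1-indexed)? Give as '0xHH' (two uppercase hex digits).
Answer: 0xEE

Derivation:
After byte 1 (0x0A): reg=0x69
After byte 2 (0x4B): reg=0xEE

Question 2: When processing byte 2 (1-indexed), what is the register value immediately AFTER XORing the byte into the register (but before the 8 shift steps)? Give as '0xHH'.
Register before byte 2: 0x69
Byte 2: 0x4B
0x69 XOR 0x4B = 0x22

Answer: 0x22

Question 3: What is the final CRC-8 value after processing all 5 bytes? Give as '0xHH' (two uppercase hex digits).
Answer: 0xAA

Derivation:
After byte 1 (0x0A): reg=0x69
After byte 2 (0x4B): reg=0xEE
After byte 3 (0x56): reg=0x21
After byte 4 (0xC8): reg=0x91
After byte 5 (0x1C): reg=0xAA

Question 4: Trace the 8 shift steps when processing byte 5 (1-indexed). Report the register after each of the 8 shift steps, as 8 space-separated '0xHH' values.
Answer: 0x1D 0x3A 0x74 0xE8 0xD7 0xA9 0x55 0xAA

Derivation:
After byte 1 (0x0A): reg=0x69
After byte 2 (0x4B): reg=0xEE
After byte 3 (0x56): reg=0x21
After byte 4 (0xC8): reg=0x91
Register before byte 5: 0x91
After XOR with byte 0x1C: 0x8D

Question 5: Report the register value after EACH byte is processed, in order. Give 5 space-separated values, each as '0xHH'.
0x69 0xEE 0x21 0x91 0xAA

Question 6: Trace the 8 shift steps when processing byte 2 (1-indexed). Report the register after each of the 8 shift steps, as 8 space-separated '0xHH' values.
After byte 1 (0x0A): reg=0x69
Register before byte 2: 0x69
After XOR with byte 0x4B: 0x22

Answer: 0x44 0x88 0x17 0x2E 0x5C 0xB8 0x77 0xEE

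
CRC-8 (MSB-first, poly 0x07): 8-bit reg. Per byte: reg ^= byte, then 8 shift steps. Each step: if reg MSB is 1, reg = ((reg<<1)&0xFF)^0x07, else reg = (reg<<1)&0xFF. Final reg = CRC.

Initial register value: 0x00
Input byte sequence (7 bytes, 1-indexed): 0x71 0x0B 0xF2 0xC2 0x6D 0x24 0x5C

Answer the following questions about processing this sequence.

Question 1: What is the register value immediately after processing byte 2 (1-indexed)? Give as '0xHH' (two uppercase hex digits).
Answer: 0x86

Derivation:
After byte 1 (0x71): reg=0x50
After byte 2 (0x0B): reg=0x86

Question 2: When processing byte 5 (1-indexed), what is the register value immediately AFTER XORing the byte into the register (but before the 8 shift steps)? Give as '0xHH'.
Register before byte 5: 0xB6
Byte 5: 0x6D
0xB6 XOR 0x6D = 0xDB

Answer: 0xDB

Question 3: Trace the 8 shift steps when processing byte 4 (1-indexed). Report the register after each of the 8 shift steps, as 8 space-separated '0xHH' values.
Answer: 0x15 0x2A 0x54 0xA8 0x57 0xAE 0x5B 0xB6

Derivation:
After byte 1 (0x71): reg=0x50
After byte 2 (0x0B): reg=0x86
After byte 3 (0xF2): reg=0x4B
Register before byte 4: 0x4B
After XOR with byte 0xC2: 0x89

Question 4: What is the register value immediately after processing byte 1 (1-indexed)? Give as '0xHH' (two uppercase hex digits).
After byte 1 (0x71): reg=0x50

Answer: 0x50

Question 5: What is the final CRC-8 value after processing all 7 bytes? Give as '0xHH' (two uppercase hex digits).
After byte 1 (0x71): reg=0x50
After byte 2 (0x0B): reg=0x86
After byte 3 (0xF2): reg=0x4B
After byte 4 (0xC2): reg=0xB6
After byte 5 (0x6D): reg=0x0F
After byte 6 (0x24): reg=0xD1
After byte 7 (0x5C): reg=0xAA

Answer: 0xAA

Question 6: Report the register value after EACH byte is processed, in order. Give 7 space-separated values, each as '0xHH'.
0x50 0x86 0x4B 0xB6 0x0F 0xD1 0xAA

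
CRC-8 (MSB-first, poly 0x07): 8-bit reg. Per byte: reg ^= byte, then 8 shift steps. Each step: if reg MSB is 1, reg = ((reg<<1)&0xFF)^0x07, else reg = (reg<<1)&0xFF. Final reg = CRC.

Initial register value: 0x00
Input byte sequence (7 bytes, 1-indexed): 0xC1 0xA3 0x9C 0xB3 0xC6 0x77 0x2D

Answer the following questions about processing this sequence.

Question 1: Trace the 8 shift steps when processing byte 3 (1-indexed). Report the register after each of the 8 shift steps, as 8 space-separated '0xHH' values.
Answer: 0x08 0x10 0x20 0x40 0x80 0x07 0x0E 0x1C

Derivation:
After byte 1 (0xC1): reg=0x49
After byte 2 (0xA3): reg=0x98
Register before byte 3: 0x98
After XOR with byte 0x9C: 0x04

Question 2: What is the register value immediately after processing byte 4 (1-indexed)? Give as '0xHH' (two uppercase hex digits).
After byte 1 (0xC1): reg=0x49
After byte 2 (0xA3): reg=0x98
After byte 3 (0x9C): reg=0x1C
After byte 4 (0xB3): reg=0x44

Answer: 0x44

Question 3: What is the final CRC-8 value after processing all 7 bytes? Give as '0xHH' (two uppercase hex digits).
Answer: 0xD7

Derivation:
After byte 1 (0xC1): reg=0x49
After byte 2 (0xA3): reg=0x98
After byte 3 (0x9C): reg=0x1C
After byte 4 (0xB3): reg=0x44
After byte 5 (0xC6): reg=0x87
After byte 6 (0x77): reg=0xDE
After byte 7 (0x2D): reg=0xD7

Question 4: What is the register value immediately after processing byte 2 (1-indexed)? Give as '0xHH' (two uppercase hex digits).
Answer: 0x98

Derivation:
After byte 1 (0xC1): reg=0x49
After byte 2 (0xA3): reg=0x98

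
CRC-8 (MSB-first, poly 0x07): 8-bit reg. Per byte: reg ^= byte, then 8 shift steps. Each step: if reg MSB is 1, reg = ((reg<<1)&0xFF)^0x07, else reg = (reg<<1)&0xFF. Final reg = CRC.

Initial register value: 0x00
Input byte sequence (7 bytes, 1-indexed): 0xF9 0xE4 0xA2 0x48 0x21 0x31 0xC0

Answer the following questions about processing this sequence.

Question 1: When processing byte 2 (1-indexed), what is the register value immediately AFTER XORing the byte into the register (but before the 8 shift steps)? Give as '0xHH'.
Answer: 0x05

Derivation:
Register before byte 2: 0xE1
Byte 2: 0xE4
0xE1 XOR 0xE4 = 0x05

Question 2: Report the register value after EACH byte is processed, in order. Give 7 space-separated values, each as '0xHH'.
0xE1 0x1B 0x26 0x0D 0xC4 0xC5 0x1B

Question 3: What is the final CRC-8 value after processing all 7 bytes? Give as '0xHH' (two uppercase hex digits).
Answer: 0x1B

Derivation:
After byte 1 (0xF9): reg=0xE1
After byte 2 (0xE4): reg=0x1B
After byte 3 (0xA2): reg=0x26
After byte 4 (0x48): reg=0x0D
After byte 5 (0x21): reg=0xC4
After byte 6 (0x31): reg=0xC5
After byte 7 (0xC0): reg=0x1B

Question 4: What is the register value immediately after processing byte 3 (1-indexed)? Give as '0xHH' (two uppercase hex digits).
Answer: 0x26

Derivation:
After byte 1 (0xF9): reg=0xE1
After byte 2 (0xE4): reg=0x1B
After byte 3 (0xA2): reg=0x26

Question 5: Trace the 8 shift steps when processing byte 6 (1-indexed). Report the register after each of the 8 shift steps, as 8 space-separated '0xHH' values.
After byte 1 (0xF9): reg=0xE1
After byte 2 (0xE4): reg=0x1B
After byte 3 (0xA2): reg=0x26
After byte 4 (0x48): reg=0x0D
After byte 5 (0x21): reg=0xC4
Register before byte 6: 0xC4
After XOR with byte 0x31: 0xF5

Answer: 0xED 0xDD 0xBD 0x7D 0xFA 0xF3 0xE1 0xC5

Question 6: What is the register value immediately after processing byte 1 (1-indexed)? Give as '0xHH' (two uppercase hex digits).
Answer: 0xE1

Derivation:
After byte 1 (0xF9): reg=0xE1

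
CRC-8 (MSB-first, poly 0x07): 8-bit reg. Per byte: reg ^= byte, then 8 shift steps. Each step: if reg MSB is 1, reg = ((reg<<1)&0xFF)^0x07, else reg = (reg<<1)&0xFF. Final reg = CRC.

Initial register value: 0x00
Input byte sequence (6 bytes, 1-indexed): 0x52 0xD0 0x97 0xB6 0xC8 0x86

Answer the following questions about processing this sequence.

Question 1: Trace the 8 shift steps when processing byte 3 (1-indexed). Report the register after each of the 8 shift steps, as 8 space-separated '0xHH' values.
Answer: 0x19 0x32 0x64 0xC8 0x97 0x29 0x52 0xA4

Derivation:
After byte 1 (0x52): reg=0xB9
After byte 2 (0xD0): reg=0x18
Register before byte 3: 0x18
After XOR with byte 0x97: 0x8F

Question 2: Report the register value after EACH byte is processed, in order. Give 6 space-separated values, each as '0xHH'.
0xB9 0x18 0xA4 0x7E 0x0B 0xAA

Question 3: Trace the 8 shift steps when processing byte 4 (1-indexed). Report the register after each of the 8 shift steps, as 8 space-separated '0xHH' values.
Answer: 0x24 0x48 0x90 0x27 0x4E 0x9C 0x3F 0x7E

Derivation:
After byte 1 (0x52): reg=0xB9
After byte 2 (0xD0): reg=0x18
After byte 3 (0x97): reg=0xA4
Register before byte 4: 0xA4
After XOR with byte 0xB6: 0x12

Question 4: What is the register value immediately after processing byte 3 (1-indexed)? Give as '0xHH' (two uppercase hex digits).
After byte 1 (0x52): reg=0xB9
After byte 2 (0xD0): reg=0x18
After byte 3 (0x97): reg=0xA4

Answer: 0xA4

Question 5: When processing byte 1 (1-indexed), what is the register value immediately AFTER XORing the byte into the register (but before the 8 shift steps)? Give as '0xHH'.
Register before byte 1: 0x00
Byte 1: 0x52
0x00 XOR 0x52 = 0x52

Answer: 0x52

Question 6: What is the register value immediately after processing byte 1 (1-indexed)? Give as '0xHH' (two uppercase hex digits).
Answer: 0xB9

Derivation:
After byte 1 (0x52): reg=0xB9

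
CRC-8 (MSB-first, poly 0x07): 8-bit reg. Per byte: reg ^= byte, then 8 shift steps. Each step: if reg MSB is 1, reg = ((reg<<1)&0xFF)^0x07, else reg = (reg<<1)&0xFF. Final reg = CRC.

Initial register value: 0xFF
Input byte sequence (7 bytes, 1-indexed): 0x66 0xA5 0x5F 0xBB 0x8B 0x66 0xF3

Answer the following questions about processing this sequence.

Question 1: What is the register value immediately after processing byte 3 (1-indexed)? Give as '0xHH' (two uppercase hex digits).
Answer: 0x50

Derivation:
After byte 1 (0x66): reg=0xC6
After byte 2 (0xA5): reg=0x2E
After byte 3 (0x5F): reg=0x50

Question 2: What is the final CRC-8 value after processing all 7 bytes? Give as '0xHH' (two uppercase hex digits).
Answer: 0x55

Derivation:
After byte 1 (0x66): reg=0xC6
After byte 2 (0xA5): reg=0x2E
After byte 3 (0x5F): reg=0x50
After byte 4 (0xBB): reg=0x9F
After byte 5 (0x8B): reg=0x6C
After byte 6 (0x66): reg=0x36
After byte 7 (0xF3): reg=0x55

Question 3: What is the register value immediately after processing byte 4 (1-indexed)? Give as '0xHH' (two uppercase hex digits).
Answer: 0x9F

Derivation:
After byte 1 (0x66): reg=0xC6
After byte 2 (0xA5): reg=0x2E
After byte 3 (0x5F): reg=0x50
After byte 4 (0xBB): reg=0x9F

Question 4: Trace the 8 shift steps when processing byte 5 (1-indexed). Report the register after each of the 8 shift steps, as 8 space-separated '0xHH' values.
Answer: 0x28 0x50 0xA0 0x47 0x8E 0x1B 0x36 0x6C

Derivation:
After byte 1 (0x66): reg=0xC6
After byte 2 (0xA5): reg=0x2E
After byte 3 (0x5F): reg=0x50
After byte 4 (0xBB): reg=0x9F
Register before byte 5: 0x9F
After XOR with byte 0x8B: 0x14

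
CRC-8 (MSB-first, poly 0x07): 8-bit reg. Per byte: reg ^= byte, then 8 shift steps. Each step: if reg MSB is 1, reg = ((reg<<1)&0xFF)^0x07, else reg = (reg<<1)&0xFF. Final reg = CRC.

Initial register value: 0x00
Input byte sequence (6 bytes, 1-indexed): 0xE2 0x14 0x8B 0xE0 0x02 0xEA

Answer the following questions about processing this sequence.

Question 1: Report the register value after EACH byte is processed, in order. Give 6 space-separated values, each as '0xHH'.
0xA0 0x05 0xA3 0xCE 0x6A 0x89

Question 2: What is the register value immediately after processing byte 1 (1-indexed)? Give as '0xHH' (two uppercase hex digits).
After byte 1 (0xE2): reg=0xA0

Answer: 0xA0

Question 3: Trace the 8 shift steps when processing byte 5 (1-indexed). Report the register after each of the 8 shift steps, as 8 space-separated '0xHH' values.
Answer: 0x9F 0x39 0x72 0xE4 0xCF 0x99 0x35 0x6A

Derivation:
After byte 1 (0xE2): reg=0xA0
After byte 2 (0x14): reg=0x05
After byte 3 (0x8B): reg=0xA3
After byte 4 (0xE0): reg=0xCE
Register before byte 5: 0xCE
After XOR with byte 0x02: 0xCC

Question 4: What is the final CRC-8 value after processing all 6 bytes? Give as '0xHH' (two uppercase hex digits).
After byte 1 (0xE2): reg=0xA0
After byte 2 (0x14): reg=0x05
After byte 3 (0x8B): reg=0xA3
After byte 4 (0xE0): reg=0xCE
After byte 5 (0x02): reg=0x6A
After byte 6 (0xEA): reg=0x89

Answer: 0x89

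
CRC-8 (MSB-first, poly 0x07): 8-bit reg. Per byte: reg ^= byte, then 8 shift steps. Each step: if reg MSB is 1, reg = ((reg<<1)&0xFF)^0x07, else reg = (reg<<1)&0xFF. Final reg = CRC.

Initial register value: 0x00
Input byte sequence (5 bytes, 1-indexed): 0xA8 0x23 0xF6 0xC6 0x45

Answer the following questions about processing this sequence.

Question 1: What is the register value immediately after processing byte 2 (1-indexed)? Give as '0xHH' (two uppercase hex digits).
Answer: 0x59

Derivation:
After byte 1 (0xA8): reg=0x51
After byte 2 (0x23): reg=0x59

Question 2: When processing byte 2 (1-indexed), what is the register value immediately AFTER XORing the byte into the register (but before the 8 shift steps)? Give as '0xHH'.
Answer: 0x72

Derivation:
Register before byte 2: 0x51
Byte 2: 0x23
0x51 XOR 0x23 = 0x72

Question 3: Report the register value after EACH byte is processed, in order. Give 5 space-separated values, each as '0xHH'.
0x51 0x59 0x44 0x87 0x40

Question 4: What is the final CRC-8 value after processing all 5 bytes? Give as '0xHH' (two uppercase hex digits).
After byte 1 (0xA8): reg=0x51
After byte 2 (0x23): reg=0x59
After byte 3 (0xF6): reg=0x44
After byte 4 (0xC6): reg=0x87
After byte 5 (0x45): reg=0x40

Answer: 0x40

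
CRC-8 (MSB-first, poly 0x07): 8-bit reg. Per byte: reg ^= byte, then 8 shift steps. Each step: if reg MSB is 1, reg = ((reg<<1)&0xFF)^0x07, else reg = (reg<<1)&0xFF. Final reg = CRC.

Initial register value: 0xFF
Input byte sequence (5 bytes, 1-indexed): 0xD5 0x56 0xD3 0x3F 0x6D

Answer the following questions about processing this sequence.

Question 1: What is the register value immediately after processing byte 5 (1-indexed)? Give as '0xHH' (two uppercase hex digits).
Answer: 0x9D

Derivation:
After byte 1 (0xD5): reg=0xD6
After byte 2 (0x56): reg=0x89
After byte 3 (0xD3): reg=0x81
After byte 4 (0x3F): reg=0x33
After byte 5 (0x6D): reg=0x9D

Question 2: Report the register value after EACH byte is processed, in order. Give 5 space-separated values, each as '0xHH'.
0xD6 0x89 0x81 0x33 0x9D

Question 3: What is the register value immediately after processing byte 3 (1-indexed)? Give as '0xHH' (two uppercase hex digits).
After byte 1 (0xD5): reg=0xD6
After byte 2 (0x56): reg=0x89
After byte 3 (0xD3): reg=0x81

Answer: 0x81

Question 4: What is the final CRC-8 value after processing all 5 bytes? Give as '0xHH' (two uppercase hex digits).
Answer: 0x9D

Derivation:
After byte 1 (0xD5): reg=0xD6
After byte 2 (0x56): reg=0x89
After byte 3 (0xD3): reg=0x81
After byte 4 (0x3F): reg=0x33
After byte 5 (0x6D): reg=0x9D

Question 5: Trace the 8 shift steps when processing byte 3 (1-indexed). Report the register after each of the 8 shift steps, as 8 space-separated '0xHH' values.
After byte 1 (0xD5): reg=0xD6
After byte 2 (0x56): reg=0x89
Register before byte 3: 0x89
After XOR with byte 0xD3: 0x5A

Answer: 0xB4 0x6F 0xDE 0xBB 0x71 0xE2 0xC3 0x81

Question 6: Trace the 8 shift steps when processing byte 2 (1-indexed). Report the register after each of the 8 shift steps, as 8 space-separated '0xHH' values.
After byte 1 (0xD5): reg=0xD6
Register before byte 2: 0xD6
After XOR with byte 0x56: 0x80

Answer: 0x07 0x0E 0x1C 0x38 0x70 0xE0 0xC7 0x89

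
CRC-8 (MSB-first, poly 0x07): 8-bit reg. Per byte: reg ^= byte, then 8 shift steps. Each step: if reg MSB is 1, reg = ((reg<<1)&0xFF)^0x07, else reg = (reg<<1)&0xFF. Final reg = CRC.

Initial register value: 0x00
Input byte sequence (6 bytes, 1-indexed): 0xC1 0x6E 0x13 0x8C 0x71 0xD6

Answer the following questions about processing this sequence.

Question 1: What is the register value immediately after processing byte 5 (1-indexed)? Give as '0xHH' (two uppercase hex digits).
Answer: 0xA9

Derivation:
After byte 1 (0xC1): reg=0x49
After byte 2 (0x6E): reg=0xF5
After byte 3 (0x13): reg=0xBC
After byte 4 (0x8C): reg=0x90
After byte 5 (0x71): reg=0xA9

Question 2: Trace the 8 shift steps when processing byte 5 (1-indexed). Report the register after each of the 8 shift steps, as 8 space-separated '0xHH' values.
After byte 1 (0xC1): reg=0x49
After byte 2 (0x6E): reg=0xF5
After byte 3 (0x13): reg=0xBC
After byte 4 (0x8C): reg=0x90
Register before byte 5: 0x90
After XOR with byte 0x71: 0xE1

Answer: 0xC5 0x8D 0x1D 0x3A 0x74 0xE8 0xD7 0xA9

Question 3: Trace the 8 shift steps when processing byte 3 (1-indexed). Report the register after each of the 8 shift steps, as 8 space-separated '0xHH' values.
After byte 1 (0xC1): reg=0x49
After byte 2 (0x6E): reg=0xF5
Register before byte 3: 0xF5
After XOR with byte 0x13: 0xE6

Answer: 0xCB 0x91 0x25 0x4A 0x94 0x2F 0x5E 0xBC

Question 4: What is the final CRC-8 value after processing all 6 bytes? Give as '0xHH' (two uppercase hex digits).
After byte 1 (0xC1): reg=0x49
After byte 2 (0x6E): reg=0xF5
After byte 3 (0x13): reg=0xBC
After byte 4 (0x8C): reg=0x90
After byte 5 (0x71): reg=0xA9
After byte 6 (0xD6): reg=0x7A

Answer: 0x7A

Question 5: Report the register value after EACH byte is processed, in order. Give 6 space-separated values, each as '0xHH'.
0x49 0xF5 0xBC 0x90 0xA9 0x7A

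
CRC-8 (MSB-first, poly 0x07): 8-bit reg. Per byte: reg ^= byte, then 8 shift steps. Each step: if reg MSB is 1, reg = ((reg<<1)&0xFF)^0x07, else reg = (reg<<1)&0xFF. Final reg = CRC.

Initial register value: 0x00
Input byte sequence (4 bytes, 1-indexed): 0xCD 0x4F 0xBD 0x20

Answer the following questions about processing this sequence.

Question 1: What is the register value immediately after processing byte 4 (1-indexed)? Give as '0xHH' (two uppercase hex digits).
After byte 1 (0xCD): reg=0x6D
After byte 2 (0x4F): reg=0xEE
After byte 3 (0xBD): reg=0xBE
After byte 4 (0x20): reg=0xD3

Answer: 0xD3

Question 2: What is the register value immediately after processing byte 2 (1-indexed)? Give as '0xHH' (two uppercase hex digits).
After byte 1 (0xCD): reg=0x6D
After byte 2 (0x4F): reg=0xEE

Answer: 0xEE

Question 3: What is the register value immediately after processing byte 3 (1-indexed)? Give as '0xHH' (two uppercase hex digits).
Answer: 0xBE

Derivation:
After byte 1 (0xCD): reg=0x6D
After byte 2 (0x4F): reg=0xEE
After byte 3 (0xBD): reg=0xBE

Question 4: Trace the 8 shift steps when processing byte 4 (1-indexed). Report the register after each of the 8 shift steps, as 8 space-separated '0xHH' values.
Answer: 0x3B 0x76 0xEC 0xDF 0xB9 0x75 0xEA 0xD3

Derivation:
After byte 1 (0xCD): reg=0x6D
After byte 2 (0x4F): reg=0xEE
After byte 3 (0xBD): reg=0xBE
Register before byte 4: 0xBE
After XOR with byte 0x20: 0x9E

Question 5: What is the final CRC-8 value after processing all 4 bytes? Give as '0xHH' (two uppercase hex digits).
After byte 1 (0xCD): reg=0x6D
After byte 2 (0x4F): reg=0xEE
After byte 3 (0xBD): reg=0xBE
After byte 4 (0x20): reg=0xD3

Answer: 0xD3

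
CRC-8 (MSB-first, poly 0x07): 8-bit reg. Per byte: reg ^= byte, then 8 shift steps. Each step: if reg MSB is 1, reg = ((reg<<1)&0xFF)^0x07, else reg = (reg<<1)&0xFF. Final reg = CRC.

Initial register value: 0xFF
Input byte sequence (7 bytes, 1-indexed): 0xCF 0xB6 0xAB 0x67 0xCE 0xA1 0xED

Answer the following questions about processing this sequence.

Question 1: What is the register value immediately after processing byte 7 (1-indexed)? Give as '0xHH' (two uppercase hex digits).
Answer: 0x97

Derivation:
After byte 1 (0xCF): reg=0x90
After byte 2 (0xB6): reg=0xF2
After byte 3 (0xAB): reg=0x88
After byte 4 (0x67): reg=0x83
After byte 5 (0xCE): reg=0xE4
After byte 6 (0xA1): reg=0xDC
After byte 7 (0xED): reg=0x97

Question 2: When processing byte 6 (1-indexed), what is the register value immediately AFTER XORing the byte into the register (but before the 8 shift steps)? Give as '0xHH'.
Answer: 0x45

Derivation:
Register before byte 6: 0xE4
Byte 6: 0xA1
0xE4 XOR 0xA1 = 0x45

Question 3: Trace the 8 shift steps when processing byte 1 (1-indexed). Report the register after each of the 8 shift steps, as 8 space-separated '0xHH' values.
Answer: 0x60 0xC0 0x87 0x09 0x12 0x24 0x48 0x90

Derivation:
Register before byte 1: 0xFF
After XOR with byte 0xCF: 0x30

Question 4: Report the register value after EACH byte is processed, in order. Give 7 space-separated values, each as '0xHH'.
0x90 0xF2 0x88 0x83 0xE4 0xDC 0x97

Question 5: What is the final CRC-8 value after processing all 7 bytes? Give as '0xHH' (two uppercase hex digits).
Answer: 0x97

Derivation:
After byte 1 (0xCF): reg=0x90
After byte 2 (0xB6): reg=0xF2
After byte 3 (0xAB): reg=0x88
After byte 4 (0x67): reg=0x83
After byte 5 (0xCE): reg=0xE4
After byte 6 (0xA1): reg=0xDC
After byte 7 (0xED): reg=0x97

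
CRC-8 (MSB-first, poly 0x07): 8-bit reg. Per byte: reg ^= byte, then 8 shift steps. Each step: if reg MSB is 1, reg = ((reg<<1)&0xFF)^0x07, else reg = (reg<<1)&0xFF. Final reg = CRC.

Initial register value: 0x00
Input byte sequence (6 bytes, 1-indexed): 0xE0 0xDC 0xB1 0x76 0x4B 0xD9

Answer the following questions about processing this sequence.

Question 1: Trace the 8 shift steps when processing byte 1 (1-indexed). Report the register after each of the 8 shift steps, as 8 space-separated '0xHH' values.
Answer: 0xC7 0x89 0x15 0x2A 0x54 0xA8 0x57 0xAE

Derivation:
Register before byte 1: 0x00
After XOR with byte 0xE0: 0xE0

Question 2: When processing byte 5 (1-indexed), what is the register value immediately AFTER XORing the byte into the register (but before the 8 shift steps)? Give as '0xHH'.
Register before byte 5: 0xAE
Byte 5: 0x4B
0xAE XOR 0x4B = 0xE5

Answer: 0xE5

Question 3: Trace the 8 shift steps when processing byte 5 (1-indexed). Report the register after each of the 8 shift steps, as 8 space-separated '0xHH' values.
Answer: 0xCD 0x9D 0x3D 0x7A 0xF4 0xEF 0xD9 0xB5

Derivation:
After byte 1 (0xE0): reg=0xAE
After byte 2 (0xDC): reg=0x59
After byte 3 (0xB1): reg=0x96
After byte 4 (0x76): reg=0xAE
Register before byte 5: 0xAE
After XOR with byte 0x4B: 0xE5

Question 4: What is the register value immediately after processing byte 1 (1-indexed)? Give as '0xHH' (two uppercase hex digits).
After byte 1 (0xE0): reg=0xAE

Answer: 0xAE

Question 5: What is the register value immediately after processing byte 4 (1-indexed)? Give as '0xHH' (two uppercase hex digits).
After byte 1 (0xE0): reg=0xAE
After byte 2 (0xDC): reg=0x59
After byte 3 (0xB1): reg=0x96
After byte 4 (0x76): reg=0xAE

Answer: 0xAE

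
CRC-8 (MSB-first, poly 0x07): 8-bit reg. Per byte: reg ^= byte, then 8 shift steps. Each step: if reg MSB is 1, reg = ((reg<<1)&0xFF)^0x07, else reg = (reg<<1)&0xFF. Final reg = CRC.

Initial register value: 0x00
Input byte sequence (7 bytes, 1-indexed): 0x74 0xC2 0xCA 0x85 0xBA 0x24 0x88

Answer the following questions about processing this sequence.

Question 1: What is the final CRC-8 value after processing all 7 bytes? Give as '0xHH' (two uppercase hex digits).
Answer: 0x51

Derivation:
After byte 1 (0x74): reg=0x4B
After byte 2 (0xC2): reg=0xB6
After byte 3 (0xCA): reg=0x73
After byte 4 (0x85): reg=0xCC
After byte 5 (0xBA): reg=0x45
After byte 6 (0x24): reg=0x20
After byte 7 (0x88): reg=0x51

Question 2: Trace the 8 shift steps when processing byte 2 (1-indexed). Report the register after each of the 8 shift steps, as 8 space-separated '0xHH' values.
After byte 1 (0x74): reg=0x4B
Register before byte 2: 0x4B
After XOR with byte 0xC2: 0x89

Answer: 0x15 0x2A 0x54 0xA8 0x57 0xAE 0x5B 0xB6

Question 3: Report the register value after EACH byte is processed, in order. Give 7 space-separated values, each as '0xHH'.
0x4B 0xB6 0x73 0xCC 0x45 0x20 0x51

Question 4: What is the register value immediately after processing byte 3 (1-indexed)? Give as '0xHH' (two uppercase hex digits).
Answer: 0x73

Derivation:
After byte 1 (0x74): reg=0x4B
After byte 2 (0xC2): reg=0xB6
After byte 3 (0xCA): reg=0x73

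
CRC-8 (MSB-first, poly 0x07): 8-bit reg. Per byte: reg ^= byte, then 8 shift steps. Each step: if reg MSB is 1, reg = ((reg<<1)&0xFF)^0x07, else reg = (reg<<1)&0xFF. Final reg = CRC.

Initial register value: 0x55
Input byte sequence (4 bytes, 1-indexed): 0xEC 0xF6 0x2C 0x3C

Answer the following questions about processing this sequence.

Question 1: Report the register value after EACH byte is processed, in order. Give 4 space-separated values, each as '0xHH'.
0x26 0x3E 0x7E 0xC9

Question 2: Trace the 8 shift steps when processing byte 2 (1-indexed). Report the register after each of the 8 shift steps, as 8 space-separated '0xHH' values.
Answer: 0xA7 0x49 0x92 0x23 0x46 0x8C 0x1F 0x3E

Derivation:
After byte 1 (0xEC): reg=0x26
Register before byte 2: 0x26
After XOR with byte 0xF6: 0xD0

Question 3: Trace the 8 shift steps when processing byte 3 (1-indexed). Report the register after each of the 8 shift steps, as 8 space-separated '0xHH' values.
After byte 1 (0xEC): reg=0x26
After byte 2 (0xF6): reg=0x3E
Register before byte 3: 0x3E
After XOR with byte 0x2C: 0x12

Answer: 0x24 0x48 0x90 0x27 0x4E 0x9C 0x3F 0x7E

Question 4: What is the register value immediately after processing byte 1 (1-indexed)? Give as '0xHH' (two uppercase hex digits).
Answer: 0x26

Derivation:
After byte 1 (0xEC): reg=0x26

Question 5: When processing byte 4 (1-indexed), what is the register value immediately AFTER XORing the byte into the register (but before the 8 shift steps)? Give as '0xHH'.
Register before byte 4: 0x7E
Byte 4: 0x3C
0x7E XOR 0x3C = 0x42

Answer: 0x42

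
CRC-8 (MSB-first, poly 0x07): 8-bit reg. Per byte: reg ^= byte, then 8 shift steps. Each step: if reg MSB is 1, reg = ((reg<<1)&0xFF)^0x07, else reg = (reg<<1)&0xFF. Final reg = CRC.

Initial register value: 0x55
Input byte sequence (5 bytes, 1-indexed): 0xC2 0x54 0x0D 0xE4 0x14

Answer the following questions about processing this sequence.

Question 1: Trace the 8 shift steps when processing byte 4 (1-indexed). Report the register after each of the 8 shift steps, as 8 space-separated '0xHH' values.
After byte 1 (0xC2): reg=0xEC
After byte 2 (0x54): reg=0x21
After byte 3 (0x0D): reg=0xC4
Register before byte 4: 0xC4
After XOR with byte 0xE4: 0x20

Answer: 0x40 0x80 0x07 0x0E 0x1C 0x38 0x70 0xE0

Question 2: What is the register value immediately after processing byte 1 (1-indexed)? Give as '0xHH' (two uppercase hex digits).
Answer: 0xEC

Derivation:
After byte 1 (0xC2): reg=0xEC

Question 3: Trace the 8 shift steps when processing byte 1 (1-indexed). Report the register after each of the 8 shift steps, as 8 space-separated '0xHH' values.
Register before byte 1: 0x55
After XOR with byte 0xC2: 0x97

Answer: 0x29 0x52 0xA4 0x4F 0x9E 0x3B 0x76 0xEC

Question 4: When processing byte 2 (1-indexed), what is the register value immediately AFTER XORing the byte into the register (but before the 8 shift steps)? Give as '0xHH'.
Register before byte 2: 0xEC
Byte 2: 0x54
0xEC XOR 0x54 = 0xB8

Answer: 0xB8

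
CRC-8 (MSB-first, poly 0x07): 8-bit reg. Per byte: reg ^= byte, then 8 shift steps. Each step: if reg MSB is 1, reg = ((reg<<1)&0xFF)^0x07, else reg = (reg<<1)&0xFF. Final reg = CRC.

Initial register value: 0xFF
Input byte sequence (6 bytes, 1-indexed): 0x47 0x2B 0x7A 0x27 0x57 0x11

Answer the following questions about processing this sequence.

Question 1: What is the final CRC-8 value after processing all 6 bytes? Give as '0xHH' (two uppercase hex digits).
After byte 1 (0x47): reg=0x21
After byte 2 (0x2B): reg=0x36
After byte 3 (0x7A): reg=0xE3
After byte 4 (0x27): reg=0x52
After byte 5 (0x57): reg=0x1B
After byte 6 (0x11): reg=0x36

Answer: 0x36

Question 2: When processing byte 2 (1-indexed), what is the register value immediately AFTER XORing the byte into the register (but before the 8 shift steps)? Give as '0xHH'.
Answer: 0x0A

Derivation:
Register before byte 2: 0x21
Byte 2: 0x2B
0x21 XOR 0x2B = 0x0A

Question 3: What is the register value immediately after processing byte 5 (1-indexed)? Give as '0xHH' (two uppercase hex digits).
After byte 1 (0x47): reg=0x21
After byte 2 (0x2B): reg=0x36
After byte 3 (0x7A): reg=0xE3
After byte 4 (0x27): reg=0x52
After byte 5 (0x57): reg=0x1B

Answer: 0x1B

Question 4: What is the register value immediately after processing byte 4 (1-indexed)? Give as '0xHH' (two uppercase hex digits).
After byte 1 (0x47): reg=0x21
After byte 2 (0x2B): reg=0x36
After byte 3 (0x7A): reg=0xE3
After byte 4 (0x27): reg=0x52

Answer: 0x52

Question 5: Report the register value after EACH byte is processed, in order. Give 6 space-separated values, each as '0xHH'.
0x21 0x36 0xE3 0x52 0x1B 0x36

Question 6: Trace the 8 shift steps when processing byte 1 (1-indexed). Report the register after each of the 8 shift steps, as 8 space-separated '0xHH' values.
Answer: 0x77 0xEE 0xDB 0xB1 0x65 0xCA 0x93 0x21

Derivation:
Register before byte 1: 0xFF
After XOR with byte 0x47: 0xB8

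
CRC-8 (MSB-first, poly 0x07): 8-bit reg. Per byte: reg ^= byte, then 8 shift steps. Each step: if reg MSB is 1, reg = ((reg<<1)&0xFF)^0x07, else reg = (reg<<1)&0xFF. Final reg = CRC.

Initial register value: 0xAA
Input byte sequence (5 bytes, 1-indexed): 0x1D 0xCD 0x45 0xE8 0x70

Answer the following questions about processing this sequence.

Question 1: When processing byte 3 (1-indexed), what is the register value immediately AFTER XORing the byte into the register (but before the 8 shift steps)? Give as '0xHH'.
Answer: 0x0C

Derivation:
Register before byte 3: 0x49
Byte 3: 0x45
0x49 XOR 0x45 = 0x0C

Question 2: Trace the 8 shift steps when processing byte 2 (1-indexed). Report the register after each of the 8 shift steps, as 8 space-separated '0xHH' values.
After byte 1 (0x1D): reg=0x0C
Register before byte 2: 0x0C
After XOR with byte 0xCD: 0xC1

Answer: 0x85 0x0D 0x1A 0x34 0x68 0xD0 0xA7 0x49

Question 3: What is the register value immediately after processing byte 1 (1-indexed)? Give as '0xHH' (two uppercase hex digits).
Answer: 0x0C

Derivation:
After byte 1 (0x1D): reg=0x0C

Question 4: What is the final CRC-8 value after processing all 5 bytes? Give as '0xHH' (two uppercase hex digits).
Answer: 0x46

Derivation:
After byte 1 (0x1D): reg=0x0C
After byte 2 (0xCD): reg=0x49
After byte 3 (0x45): reg=0x24
After byte 4 (0xE8): reg=0x6A
After byte 5 (0x70): reg=0x46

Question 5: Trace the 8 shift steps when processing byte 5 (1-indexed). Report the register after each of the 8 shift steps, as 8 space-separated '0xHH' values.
After byte 1 (0x1D): reg=0x0C
After byte 2 (0xCD): reg=0x49
After byte 3 (0x45): reg=0x24
After byte 4 (0xE8): reg=0x6A
Register before byte 5: 0x6A
After XOR with byte 0x70: 0x1A

Answer: 0x34 0x68 0xD0 0xA7 0x49 0x92 0x23 0x46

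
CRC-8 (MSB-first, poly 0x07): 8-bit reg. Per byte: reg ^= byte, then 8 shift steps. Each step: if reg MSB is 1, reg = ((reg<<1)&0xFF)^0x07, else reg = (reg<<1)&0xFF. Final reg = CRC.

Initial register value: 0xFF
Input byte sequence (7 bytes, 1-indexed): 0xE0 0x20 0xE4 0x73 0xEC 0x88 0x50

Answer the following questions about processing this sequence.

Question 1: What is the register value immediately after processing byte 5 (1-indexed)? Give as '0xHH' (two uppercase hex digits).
After byte 1 (0xE0): reg=0x5D
After byte 2 (0x20): reg=0x74
After byte 3 (0xE4): reg=0xF9
After byte 4 (0x73): reg=0xBF
After byte 5 (0xEC): reg=0xBE

Answer: 0xBE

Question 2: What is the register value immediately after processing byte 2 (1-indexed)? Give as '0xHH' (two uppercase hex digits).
After byte 1 (0xE0): reg=0x5D
After byte 2 (0x20): reg=0x74

Answer: 0x74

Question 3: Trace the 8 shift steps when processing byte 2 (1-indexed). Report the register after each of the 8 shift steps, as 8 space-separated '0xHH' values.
Answer: 0xFA 0xF3 0xE1 0xC5 0x8D 0x1D 0x3A 0x74

Derivation:
After byte 1 (0xE0): reg=0x5D
Register before byte 2: 0x5D
After XOR with byte 0x20: 0x7D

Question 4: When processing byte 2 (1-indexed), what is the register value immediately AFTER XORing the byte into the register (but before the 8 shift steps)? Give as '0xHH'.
Answer: 0x7D

Derivation:
Register before byte 2: 0x5D
Byte 2: 0x20
0x5D XOR 0x20 = 0x7D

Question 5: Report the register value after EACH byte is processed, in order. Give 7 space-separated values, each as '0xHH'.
0x5D 0x74 0xF9 0xBF 0xBE 0x82 0x30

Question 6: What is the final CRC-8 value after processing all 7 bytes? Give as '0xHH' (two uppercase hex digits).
Answer: 0x30

Derivation:
After byte 1 (0xE0): reg=0x5D
After byte 2 (0x20): reg=0x74
After byte 3 (0xE4): reg=0xF9
After byte 4 (0x73): reg=0xBF
After byte 5 (0xEC): reg=0xBE
After byte 6 (0x88): reg=0x82
After byte 7 (0x50): reg=0x30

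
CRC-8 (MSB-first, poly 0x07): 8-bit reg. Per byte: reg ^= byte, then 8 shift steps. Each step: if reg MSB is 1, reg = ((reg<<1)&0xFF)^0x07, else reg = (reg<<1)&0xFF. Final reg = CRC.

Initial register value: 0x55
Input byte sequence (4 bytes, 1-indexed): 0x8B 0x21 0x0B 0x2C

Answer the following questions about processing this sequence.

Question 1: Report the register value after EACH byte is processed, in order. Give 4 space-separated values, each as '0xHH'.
0x14 0x8B 0x89 0x72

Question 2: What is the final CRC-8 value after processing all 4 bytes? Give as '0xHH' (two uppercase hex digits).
After byte 1 (0x8B): reg=0x14
After byte 2 (0x21): reg=0x8B
After byte 3 (0x0B): reg=0x89
After byte 4 (0x2C): reg=0x72

Answer: 0x72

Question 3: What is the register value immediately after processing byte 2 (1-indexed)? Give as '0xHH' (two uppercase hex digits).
Answer: 0x8B

Derivation:
After byte 1 (0x8B): reg=0x14
After byte 2 (0x21): reg=0x8B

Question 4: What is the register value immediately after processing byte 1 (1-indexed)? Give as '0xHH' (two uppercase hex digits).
After byte 1 (0x8B): reg=0x14

Answer: 0x14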